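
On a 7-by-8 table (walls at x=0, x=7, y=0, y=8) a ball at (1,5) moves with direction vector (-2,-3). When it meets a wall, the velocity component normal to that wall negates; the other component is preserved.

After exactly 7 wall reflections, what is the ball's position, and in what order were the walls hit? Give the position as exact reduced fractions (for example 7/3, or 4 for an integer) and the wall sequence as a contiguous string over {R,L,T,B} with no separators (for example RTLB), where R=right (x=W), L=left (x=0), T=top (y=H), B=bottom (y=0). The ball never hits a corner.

1. t=1/2 → L at (0,7/2); v=(2,-3)
2. t=7/6 → B at (7/3,0); v=(2,3)
3. t=7/3 → R at (7,7); v=(-2,3)
4. t=1/3 → T at (19/3,8); v=(-2,-3)
5. t=8/3 → B at (1,0); v=(-2,3)
6. t=1/2 → L at (0,3/2); v=(2,3)
7. t=13/6 → T at (13/3,8); v=(2,-3)

Final position: (13/3,8)
Wall sequence: LBRTBLT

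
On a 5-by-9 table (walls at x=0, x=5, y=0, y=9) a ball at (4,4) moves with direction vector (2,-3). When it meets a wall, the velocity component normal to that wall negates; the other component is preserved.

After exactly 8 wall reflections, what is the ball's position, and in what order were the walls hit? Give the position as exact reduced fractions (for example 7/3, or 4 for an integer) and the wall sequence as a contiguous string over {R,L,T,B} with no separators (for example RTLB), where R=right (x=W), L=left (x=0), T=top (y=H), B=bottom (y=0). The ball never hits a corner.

1. t=1/2 → R at (5,5/2); v=(-2,-3)
2. t=5/6 → B at (10/3,0); v=(-2,3)
3. t=5/3 → L at (0,5); v=(2,3)
4. t=4/3 → T at (8/3,9); v=(2,-3)
5. t=7/6 → R at (5,11/2); v=(-2,-3)
6. t=11/6 → B at (4/3,0); v=(-2,3)
7. t=2/3 → L at (0,2); v=(2,3)
8. t=7/3 → T at (14/3,9); v=(2,-3)

Final position: (14/3,9)
Wall sequence: RBLTRBLT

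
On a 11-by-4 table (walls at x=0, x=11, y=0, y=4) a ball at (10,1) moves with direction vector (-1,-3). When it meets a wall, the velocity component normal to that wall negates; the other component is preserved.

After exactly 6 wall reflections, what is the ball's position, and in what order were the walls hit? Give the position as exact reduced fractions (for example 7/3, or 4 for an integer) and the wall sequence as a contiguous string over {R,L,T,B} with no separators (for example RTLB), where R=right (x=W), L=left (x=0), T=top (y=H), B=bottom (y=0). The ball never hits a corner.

1. t=1/3 → B at (29/3,0); v=(-1,3)
2. t=4/3 → T at (25/3,4); v=(-1,-3)
3. t=4/3 → B at (7,0); v=(-1,3)
4. t=4/3 → T at (17/3,4); v=(-1,-3)
5. t=4/3 → B at (13/3,0); v=(-1,3)
6. t=4/3 → T at (3,4); v=(-1,-3)

Final position: (3,4)
Wall sequence: BTBTBT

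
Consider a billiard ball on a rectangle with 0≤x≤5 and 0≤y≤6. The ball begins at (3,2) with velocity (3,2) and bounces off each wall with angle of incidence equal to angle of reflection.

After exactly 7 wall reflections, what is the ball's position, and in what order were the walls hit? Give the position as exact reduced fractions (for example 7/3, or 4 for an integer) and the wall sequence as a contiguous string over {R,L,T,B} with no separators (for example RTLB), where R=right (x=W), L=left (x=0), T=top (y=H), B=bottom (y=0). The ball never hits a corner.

1. t=2/3 → R at (5,10/3); v=(-3,2)
2. t=4/3 → T at (1,6); v=(-3,-2)
3. t=1/3 → L at (0,16/3); v=(3,-2)
4. t=5/3 → R at (5,2); v=(-3,-2)
5. t=1 → B at (2,0); v=(-3,2)
6. t=2/3 → L at (0,4/3); v=(3,2)
7. t=5/3 → R at (5,14/3); v=(-3,2)

Final position: (5,14/3)
Wall sequence: RTLRBLR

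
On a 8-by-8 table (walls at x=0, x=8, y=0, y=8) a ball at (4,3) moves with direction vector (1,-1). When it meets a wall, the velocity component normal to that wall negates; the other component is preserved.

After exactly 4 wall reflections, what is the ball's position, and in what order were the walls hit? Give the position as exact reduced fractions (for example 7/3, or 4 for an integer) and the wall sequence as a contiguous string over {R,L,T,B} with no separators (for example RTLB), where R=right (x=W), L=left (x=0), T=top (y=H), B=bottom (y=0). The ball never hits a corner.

Final position: (0,7)
Wall sequence: BRTL

1. t=3 → B at (7,0); v=(1,1)
2. t=1 → R at (8,1); v=(-1,1)
3. t=7 → T at (1,8); v=(-1,-1)
4. t=1 → L at (0,7); v=(1,-1)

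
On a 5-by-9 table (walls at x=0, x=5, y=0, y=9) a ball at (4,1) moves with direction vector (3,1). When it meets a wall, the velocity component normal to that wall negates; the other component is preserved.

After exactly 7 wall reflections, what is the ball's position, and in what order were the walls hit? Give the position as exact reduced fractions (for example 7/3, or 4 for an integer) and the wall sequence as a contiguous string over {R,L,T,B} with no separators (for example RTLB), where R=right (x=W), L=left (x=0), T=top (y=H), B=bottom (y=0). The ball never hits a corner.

Final position: (0,25/3)
Wall sequence: RLRLRTL

1. t=1/3 → R at (5,4/3); v=(-3,1)
2. t=5/3 → L at (0,3); v=(3,1)
3. t=5/3 → R at (5,14/3); v=(-3,1)
4. t=5/3 → L at (0,19/3); v=(3,1)
5. t=5/3 → R at (5,8); v=(-3,1)
6. t=1 → T at (2,9); v=(-3,-1)
7. t=2/3 → L at (0,25/3); v=(3,-1)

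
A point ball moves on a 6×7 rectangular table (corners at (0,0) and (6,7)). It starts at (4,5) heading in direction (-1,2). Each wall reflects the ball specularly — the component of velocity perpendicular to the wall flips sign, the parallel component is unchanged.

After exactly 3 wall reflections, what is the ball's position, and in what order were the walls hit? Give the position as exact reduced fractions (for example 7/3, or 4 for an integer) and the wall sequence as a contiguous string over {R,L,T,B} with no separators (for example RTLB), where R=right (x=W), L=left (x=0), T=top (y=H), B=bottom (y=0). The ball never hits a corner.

Final position: (1/2,0)
Wall sequence: TLB

1. t=1 → T at (3,7); v=(-1,-2)
2. t=3 → L at (0,1); v=(1,-2)
3. t=1/2 → B at (1/2,0); v=(1,2)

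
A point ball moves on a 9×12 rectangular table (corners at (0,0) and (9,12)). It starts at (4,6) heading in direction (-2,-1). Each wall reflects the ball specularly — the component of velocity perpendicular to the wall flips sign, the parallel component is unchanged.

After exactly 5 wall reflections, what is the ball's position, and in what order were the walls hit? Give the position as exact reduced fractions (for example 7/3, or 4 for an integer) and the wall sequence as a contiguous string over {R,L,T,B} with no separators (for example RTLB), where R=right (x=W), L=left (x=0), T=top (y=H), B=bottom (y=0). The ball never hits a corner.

Final position: (9,19/2)
Wall sequence: LBRLR

1. t=2 → L at (0,4); v=(2,-1)
2. t=4 → B at (8,0); v=(2,1)
3. t=1/2 → R at (9,1/2); v=(-2,1)
4. t=9/2 → L at (0,5); v=(2,1)
5. t=9/2 → R at (9,19/2); v=(-2,1)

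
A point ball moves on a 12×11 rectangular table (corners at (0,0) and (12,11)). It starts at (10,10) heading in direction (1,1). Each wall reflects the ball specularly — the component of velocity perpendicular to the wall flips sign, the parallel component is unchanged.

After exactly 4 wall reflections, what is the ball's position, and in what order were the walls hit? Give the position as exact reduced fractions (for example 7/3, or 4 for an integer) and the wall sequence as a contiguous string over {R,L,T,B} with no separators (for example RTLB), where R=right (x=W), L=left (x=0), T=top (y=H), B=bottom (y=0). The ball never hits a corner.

Final position: (0,2)
Wall sequence: TRBL

1. t=1 → T at (11,11); v=(1,-1)
2. t=1 → R at (12,10); v=(-1,-1)
3. t=10 → B at (2,0); v=(-1,1)
4. t=2 → L at (0,2); v=(1,1)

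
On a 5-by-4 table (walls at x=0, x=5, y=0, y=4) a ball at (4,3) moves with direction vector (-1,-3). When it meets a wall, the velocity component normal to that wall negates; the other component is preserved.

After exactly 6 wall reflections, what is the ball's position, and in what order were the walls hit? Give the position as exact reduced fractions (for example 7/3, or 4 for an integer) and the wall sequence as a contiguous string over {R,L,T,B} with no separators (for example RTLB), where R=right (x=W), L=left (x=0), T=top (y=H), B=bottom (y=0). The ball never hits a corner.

1. t=1 → B at (3,0); v=(-1,3)
2. t=4/3 → T at (5/3,4); v=(-1,-3)
3. t=4/3 → B at (1/3,0); v=(-1,3)
4. t=1/3 → L at (0,1); v=(1,3)
5. t=1 → T at (1,4); v=(1,-3)
6. t=4/3 → B at (7/3,0); v=(1,3)

Final position: (7/3,0)
Wall sequence: BTBLTB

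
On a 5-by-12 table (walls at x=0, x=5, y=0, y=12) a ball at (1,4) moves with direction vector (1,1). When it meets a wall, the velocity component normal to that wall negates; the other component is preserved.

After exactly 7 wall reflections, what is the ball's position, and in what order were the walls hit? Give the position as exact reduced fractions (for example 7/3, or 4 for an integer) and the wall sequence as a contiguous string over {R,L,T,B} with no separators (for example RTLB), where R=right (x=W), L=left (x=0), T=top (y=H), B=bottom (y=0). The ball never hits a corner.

1. t=4 → R at (5,8); v=(-1,1)
2. t=4 → T at (1,12); v=(-1,-1)
3. t=1 → L at (0,11); v=(1,-1)
4. t=5 → R at (5,6); v=(-1,-1)
5. t=5 → L at (0,1); v=(1,-1)
6. t=1 → B at (1,0); v=(1,1)
7. t=4 → R at (5,4); v=(-1,1)

Final position: (5,4)
Wall sequence: RTLRLBR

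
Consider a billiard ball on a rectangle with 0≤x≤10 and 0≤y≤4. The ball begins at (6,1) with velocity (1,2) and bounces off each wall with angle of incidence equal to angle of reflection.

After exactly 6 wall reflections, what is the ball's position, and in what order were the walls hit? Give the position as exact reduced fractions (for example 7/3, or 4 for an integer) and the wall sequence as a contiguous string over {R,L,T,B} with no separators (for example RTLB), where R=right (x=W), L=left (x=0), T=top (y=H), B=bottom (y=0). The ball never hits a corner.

Final position: (9/2,4)
Wall sequence: TBRTBT

1. t=3/2 → T at (15/2,4); v=(1,-2)
2. t=2 → B at (19/2,0); v=(1,2)
3. t=1/2 → R at (10,1); v=(-1,2)
4. t=3/2 → T at (17/2,4); v=(-1,-2)
5. t=2 → B at (13/2,0); v=(-1,2)
6. t=2 → T at (9/2,4); v=(-1,-2)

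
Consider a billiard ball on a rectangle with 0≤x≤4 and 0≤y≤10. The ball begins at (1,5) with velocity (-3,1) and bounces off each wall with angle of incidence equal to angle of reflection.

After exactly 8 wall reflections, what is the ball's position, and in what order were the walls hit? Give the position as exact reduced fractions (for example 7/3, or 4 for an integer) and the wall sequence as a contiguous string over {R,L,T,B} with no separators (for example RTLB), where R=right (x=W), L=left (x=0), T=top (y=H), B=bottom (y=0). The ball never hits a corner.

Final position: (0,20/3)
Wall sequence: LRLRTLRL

1. t=1/3 → L at (0,16/3); v=(3,1)
2. t=4/3 → R at (4,20/3); v=(-3,1)
3. t=4/3 → L at (0,8); v=(3,1)
4. t=4/3 → R at (4,28/3); v=(-3,1)
5. t=2/3 → T at (2,10); v=(-3,-1)
6. t=2/3 → L at (0,28/3); v=(3,-1)
7. t=4/3 → R at (4,8); v=(-3,-1)
8. t=4/3 → L at (0,20/3); v=(3,-1)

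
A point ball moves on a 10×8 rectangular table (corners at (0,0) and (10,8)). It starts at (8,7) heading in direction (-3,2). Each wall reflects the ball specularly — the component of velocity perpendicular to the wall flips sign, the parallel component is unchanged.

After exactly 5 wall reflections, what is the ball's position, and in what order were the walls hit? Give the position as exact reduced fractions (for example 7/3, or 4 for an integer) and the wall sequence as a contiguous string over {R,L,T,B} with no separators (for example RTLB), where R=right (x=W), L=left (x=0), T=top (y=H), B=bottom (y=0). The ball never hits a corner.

1. t=1/2 → T at (13/2,8); v=(-3,-2)
2. t=13/6 → L at (0,11/3); v=(3,-2)
3. t=11/6 → B at (11/2,0); v=(3,2)
4. t=3/2 → R at (10,3); v=(-3,2)
5. t=5/2 → T at (5/2,8); v=(-3,-2)

Final position: (5/2,8)
Wall sequence: TLBRT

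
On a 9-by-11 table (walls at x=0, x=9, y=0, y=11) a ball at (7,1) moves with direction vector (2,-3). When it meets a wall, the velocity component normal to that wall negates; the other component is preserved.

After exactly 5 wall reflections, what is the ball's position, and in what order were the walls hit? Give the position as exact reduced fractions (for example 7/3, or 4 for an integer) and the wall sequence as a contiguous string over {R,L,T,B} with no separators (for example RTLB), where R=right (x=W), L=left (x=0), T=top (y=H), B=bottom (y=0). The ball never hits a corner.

Final position: (13/3,0)
Wall sequence: BRTLB

1. t=1/3 → B at (23/3,0); v=(2,3)
2. t=2/3 → R at (9,2); v=(-2,3)
3. t=3 → T at (3,11); v=(-2,-3)
4. t=3/2 → L at (0,13/2); v=(2,-3)
5. t=13/6 → B at (13/3,0); v=(2,3)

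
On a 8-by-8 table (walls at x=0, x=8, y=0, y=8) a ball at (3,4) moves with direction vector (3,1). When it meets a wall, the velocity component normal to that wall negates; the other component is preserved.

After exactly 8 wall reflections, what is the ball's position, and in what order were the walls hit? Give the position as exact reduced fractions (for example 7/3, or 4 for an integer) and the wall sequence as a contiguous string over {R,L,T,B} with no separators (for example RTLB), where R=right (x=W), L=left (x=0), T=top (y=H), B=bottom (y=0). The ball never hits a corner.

Final position: (0,3)
Wall sequence: RTLRLBRL

1. t=5/3 → R at (8,17/3); v=(-3,1)
2. t=7/3 → T at (1,8); v=(-3,-1)
3. t=1/3 → L at (0,23/3); v=(3,-1)
4. t=8/3 → R at (8,5); v=(-3,-1)
5. t=8/3 → L at (0,7/3); v=(3,-1)
6. t=7/3 → B at (7,0); v=(3,1)
7. t=1/3 → R at (8,1/3); v=(-3,1)
8. t=8/3 → L at (0,3); v=(3,1)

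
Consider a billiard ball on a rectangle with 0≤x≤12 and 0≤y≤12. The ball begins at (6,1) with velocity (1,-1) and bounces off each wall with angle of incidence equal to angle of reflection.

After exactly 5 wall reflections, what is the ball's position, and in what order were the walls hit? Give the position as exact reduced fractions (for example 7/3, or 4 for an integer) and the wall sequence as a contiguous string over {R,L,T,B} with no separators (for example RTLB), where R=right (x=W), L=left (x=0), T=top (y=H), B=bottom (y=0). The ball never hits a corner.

1. t=1 → B at (7,0); v=(1,1)
2. t=5 → R at (12,5); v=(-1,1)
3. t=7 → T at (5,12); v=(-1,-1)
4. t=5 → L at (0,7); v=(1,-1)
5. t=7 → B at (7,0); v=(1,1)

Final position: (7,0)
Wall sequence: BRTLB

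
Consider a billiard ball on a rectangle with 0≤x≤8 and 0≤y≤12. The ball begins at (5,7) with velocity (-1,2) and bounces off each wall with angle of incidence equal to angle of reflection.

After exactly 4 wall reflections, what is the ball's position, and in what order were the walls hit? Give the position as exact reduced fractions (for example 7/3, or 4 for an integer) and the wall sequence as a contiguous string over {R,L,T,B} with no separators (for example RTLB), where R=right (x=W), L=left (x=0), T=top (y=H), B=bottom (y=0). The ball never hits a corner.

1. t=5/2 → T at (5/2,12); v=(-1,-2)
2. t=5/2 → L at (0,7); v=(1,-2)
3. t=7/2 → B at (7/2,0); v=(1,2)
4. t=9/2 → R at (8,9); v=(-1,2)

Final position: (8,9)
Wall sequence: TLBR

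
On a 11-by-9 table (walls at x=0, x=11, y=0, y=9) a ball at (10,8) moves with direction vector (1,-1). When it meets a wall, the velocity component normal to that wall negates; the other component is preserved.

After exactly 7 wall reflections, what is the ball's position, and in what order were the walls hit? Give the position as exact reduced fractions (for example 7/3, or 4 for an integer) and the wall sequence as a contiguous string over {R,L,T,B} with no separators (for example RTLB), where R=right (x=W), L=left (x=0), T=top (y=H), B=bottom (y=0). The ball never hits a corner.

Final position: (0,8)
Wall sequence: RBLTRBL

1. t=1 → R at (11,7); v=(-1,-1)
2. t=7 → B at (4,0); v=(-1,1)
3. t=4 → L at (0,4); v=(1,1)
4. t=5 → T at (5,9); v=(1,-1)
5. t=6 → R at (11,3); v=(-1,-1)
6. t=3 → B at (8,0); v=(-1,1)
7. t=8 → L at (0,8); v=(1,1)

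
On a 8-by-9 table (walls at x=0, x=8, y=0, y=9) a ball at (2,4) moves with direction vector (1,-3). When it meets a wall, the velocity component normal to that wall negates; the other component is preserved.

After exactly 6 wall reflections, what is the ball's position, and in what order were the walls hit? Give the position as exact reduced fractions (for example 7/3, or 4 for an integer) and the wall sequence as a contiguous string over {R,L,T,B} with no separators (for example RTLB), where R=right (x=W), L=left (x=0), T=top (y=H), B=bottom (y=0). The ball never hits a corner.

Final position: (2/3,0)
Wall sequence: BTRBTB

1. t=4/3 → B at (10/3,0); v=(1,3)
2. t=3 → T at (19/3,9); v=(1,-3)
3. t=5/3 → R at (8,4); v=(-1,-3)
4. t=4/3 → B at (20/3,0); v=(-1,3)
5. t=3 → T at (11/3,9); v=(-1,-3)
6. t=3 → B at (2/3,0); v=(-1,3)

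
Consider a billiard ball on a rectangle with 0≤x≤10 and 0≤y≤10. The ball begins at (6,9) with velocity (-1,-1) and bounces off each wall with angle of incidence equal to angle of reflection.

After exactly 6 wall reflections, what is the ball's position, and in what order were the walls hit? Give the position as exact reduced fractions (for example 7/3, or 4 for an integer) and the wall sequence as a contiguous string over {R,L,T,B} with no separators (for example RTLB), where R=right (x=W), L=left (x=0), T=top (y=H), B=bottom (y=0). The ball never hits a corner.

1. t=6 → L at (0,3); v=(1,-1)
2. t=3 → B at (3,0); v=(1,1)
3. t=7 → R at (10,7); v=(-1,1)
4. t=3 → T at (7,10); v=(-1,-1)
5. t=7 → L at (0,3); v=(1,-1)
6. t=3 → B at (3,0); v=(1,1)

Final position: (3,0)
Wall sequence: LBRTLB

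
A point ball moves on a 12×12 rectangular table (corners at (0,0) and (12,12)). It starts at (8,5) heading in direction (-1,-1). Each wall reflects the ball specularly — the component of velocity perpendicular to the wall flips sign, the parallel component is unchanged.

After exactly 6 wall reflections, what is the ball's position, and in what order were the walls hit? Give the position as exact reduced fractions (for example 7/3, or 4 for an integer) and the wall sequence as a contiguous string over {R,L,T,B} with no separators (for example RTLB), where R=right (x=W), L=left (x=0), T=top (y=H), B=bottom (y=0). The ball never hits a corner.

1. t=5 → B at (3,0); v=(-1,1)
2. t=3 → L at (0,3); v=(1,1)
3. t=9 → T at (9,12); v=(1,-1)
4. t=3 → R at (12,9); v=(-1,-1)
5. t=9 → B at (3,0); v=(-1,1)
6. t=3 → L at (0,3); v=(1,1)

Final position: (0,3)
Wall sequence: BLTRBL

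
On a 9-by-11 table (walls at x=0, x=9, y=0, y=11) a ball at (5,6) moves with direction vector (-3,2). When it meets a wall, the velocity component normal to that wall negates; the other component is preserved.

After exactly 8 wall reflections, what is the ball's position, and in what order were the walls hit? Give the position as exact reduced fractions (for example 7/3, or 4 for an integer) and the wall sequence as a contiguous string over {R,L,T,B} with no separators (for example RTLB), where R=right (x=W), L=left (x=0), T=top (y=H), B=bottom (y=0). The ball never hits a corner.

Final position: (0,32/3)
Wall sequence: LTRLBRTL

1. t=5/3 → L at (0,28/3); v=(3,2)
2. t=5/6 → T at (5/2,11); v=(3,-2)
3. t=13/6 → R at (9,20/3); v=(-3,-2)
4. t=3 → L at (0,2/3); v=(3,-2)
5. t=1/3 → B at (1,0); v=(3,2)
6. t=8/3 → R at (9,16/3); v=(-3,2)
7. t=17/6 → T at (1/2,11); v=(-3,-2)
8. t=1/6 → L at (0,32/3); v=(3,-2)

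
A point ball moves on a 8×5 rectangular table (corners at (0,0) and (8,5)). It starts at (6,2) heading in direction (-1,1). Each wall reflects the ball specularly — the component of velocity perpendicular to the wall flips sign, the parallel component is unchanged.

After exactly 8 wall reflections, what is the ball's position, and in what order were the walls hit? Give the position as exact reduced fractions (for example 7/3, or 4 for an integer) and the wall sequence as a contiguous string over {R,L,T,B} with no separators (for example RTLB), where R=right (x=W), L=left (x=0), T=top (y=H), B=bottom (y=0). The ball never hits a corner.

Final position: (1,5)
Wall sequence: TLBTRBLT

1. t=3 → T at (3,5); v=(-1,-1)
2. t=3 → L at (0,2); v=(1,-1)
3. t=2 → B at (2,0); v=(1,1)
4. t=5 → T at (7,5); v=(1,-1)
5. t=1 → R at (8,4); v=(-1,-1)
6. t=4 → B at (4,0); v=(-1,1)
7. t=4 → L at (0,4); v=(1,1)
8. t=1 → T at (1,5); v=(1,-1)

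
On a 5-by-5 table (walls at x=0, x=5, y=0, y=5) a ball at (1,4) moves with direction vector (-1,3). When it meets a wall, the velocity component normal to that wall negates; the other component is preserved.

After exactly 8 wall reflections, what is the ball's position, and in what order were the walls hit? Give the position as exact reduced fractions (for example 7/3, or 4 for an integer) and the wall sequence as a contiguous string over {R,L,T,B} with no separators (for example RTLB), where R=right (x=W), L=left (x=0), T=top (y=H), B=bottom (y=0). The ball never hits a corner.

1. t=1/3 → T at (2/3,5); v=(-1,-3)
2. t=2/3 → L at (0,3); v=(1,-3)
3. t=1 → B at (1,0); v=(1,3)
4. t=5/3 → T at (8/3,5); v=(1,-3)
5. t=5/3 → B at (13/3,0); v=(1,3)
6. t=2/3 → R at (5,2); v=(-1,3)
7. t=1 → T at (4,5); v=(-1,-3)
8. t=5/3 → B at (7/3,0); v=(-1,3)

Final position: (7/3,0)
Wall sequence: TLBTBRTB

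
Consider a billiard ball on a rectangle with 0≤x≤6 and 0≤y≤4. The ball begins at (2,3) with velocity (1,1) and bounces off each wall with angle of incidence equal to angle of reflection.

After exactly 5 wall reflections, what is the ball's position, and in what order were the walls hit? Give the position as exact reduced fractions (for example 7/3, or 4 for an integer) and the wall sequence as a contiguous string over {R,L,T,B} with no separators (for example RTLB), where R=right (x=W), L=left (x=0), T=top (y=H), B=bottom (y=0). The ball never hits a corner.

Final position: (0,3)
Wall sequence: TRBTL

1. t=1 → T at (3,4); v=(1,-1)
2. t=3 → R at (6,1); v=(-1,-1)
3. t=1 → B at (5,0); v=(-1,1)
4. t=4 → T at (1,4); v=(-1,-1)
5. t=1 → L at (0,3); v=(1,-1)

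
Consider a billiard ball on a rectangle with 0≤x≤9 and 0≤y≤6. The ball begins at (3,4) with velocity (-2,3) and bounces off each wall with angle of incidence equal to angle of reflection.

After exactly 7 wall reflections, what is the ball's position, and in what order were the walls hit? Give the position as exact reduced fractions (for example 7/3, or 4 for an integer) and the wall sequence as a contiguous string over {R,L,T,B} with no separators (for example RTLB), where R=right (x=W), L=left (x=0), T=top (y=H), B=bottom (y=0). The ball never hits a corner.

Final position: (11/3,6)
Wall sequence: TLBTRBT

1. t=2/3 → T at (5/3,6); v=(-2,-3)
2. t=5/6 → L at (0,7/2); v=(2,-3)
3. t=7/6 → B at (7/3,0); v=(2,3)
4. t=2 → T at (19/3,6); v=(2,-3)
5. t=4/3 → R at (9,2); v=(-2,-3)
6. t=2/3 → B at (23/3,0); v=(-2,3)
7. t=2 → T at (11/3,6); v=(-2,-3)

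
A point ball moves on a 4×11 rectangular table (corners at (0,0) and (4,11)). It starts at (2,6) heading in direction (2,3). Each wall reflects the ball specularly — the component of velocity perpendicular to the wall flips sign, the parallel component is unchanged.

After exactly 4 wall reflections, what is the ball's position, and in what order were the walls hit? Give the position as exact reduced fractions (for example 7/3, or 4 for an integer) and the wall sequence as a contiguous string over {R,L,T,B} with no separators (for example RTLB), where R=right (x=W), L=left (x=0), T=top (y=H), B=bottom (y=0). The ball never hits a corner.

Final position: (4,1)
Wall sequence: RTLR

1. t=1 → R at (4,9); v=(-2,3)
2. t=2/3 → T at (8/3,11); v=(-2,-3)
3. t=4/3 → L at (0,7); v=(2,-3)
4. t=2 → R at (4,1); v=(-2,-3)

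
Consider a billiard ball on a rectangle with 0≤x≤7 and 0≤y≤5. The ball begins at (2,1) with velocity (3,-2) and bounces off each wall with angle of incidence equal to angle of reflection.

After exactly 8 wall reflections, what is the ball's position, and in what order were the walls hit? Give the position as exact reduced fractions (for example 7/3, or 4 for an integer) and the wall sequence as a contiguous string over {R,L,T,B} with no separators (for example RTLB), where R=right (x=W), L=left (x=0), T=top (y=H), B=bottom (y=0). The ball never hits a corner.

1. t=1/2 → B at (7/2,0); v=(3,2)
2. t=7/6 → R at (7,7/3); v=(-3,2)
3. t=4/3 → T at (3,5); v=(-3,-2)
4. t=1 → L at (0,3); v=(3,-2)
5. t=3/2 → B at (9/2,0); v=(3,2)
6. t=5/6 → R at (7,5/3); v=(-3,2)
7. t=5/3 → T at (2,5); v=(-3,-2)
8. t=2/3 → L at (0,11/3); v=(3,-2)

Final position: (0,11/3)
Wall sequence: BRTLBRTL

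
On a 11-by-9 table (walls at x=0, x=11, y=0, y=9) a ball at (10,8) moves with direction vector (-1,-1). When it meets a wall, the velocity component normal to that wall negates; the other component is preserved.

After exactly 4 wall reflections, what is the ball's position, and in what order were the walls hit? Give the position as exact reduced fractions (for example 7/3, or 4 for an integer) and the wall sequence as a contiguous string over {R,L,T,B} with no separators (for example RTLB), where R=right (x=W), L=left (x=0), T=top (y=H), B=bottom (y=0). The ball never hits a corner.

Final position: (11,5)
Wall sequence: BLTR

1. t=8 → B at (2,0); v=(-1,1)
2. t=2 → L at (0,2); v=(1,1)
3. t=7 → T at (7,9); v=(1,-1)
4. t=4 → R at (11,5); v=(-1,-1)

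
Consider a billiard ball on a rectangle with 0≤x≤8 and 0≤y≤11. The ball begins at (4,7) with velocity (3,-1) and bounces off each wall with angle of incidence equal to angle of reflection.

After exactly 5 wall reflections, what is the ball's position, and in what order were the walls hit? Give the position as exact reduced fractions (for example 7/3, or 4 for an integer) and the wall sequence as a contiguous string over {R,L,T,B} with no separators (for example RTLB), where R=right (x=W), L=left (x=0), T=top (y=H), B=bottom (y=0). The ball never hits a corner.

1. t=4/3 → R at (8,17/3); v=(-3,-1)
2. t=8/3 → L at (0,3); v=(3,-1)
3. t=8/3 → R at (8,1/3); v=(-3,-1)
4. t=1/3 → B at (7,0); v=(-3,1)
5. t=7/3 → L at (0,7/3); v=(3,1)

Final position: (0,7/3)
Wall sequence: RLRBL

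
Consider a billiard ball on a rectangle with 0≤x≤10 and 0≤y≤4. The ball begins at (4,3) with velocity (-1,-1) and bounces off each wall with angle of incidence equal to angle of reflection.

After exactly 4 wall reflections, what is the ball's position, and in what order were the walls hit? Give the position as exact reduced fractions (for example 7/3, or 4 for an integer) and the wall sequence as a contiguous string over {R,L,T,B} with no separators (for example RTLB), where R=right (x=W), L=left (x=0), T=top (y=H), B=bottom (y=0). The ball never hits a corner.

Final position: (7,0)
Wall sequence: BLTB

1. t=3 → B at (1,0); v=(-1,1)
2. t=1 → L at (0,1); v=(1,1)
3. t=3 → T at (3,4); v=(1,-1)
4. t=4 → B at (7,0); v=(1,1)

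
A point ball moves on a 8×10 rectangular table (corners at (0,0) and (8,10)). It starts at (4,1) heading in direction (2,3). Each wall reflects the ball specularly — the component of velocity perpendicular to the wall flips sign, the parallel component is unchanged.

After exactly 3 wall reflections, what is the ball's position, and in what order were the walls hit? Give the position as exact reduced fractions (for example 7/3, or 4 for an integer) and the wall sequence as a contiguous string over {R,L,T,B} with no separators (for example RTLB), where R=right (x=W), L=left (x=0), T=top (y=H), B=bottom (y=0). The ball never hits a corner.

Final position: (0,1)
Wall sequence: RTL

1. t=2 → R at (8,7); v=(-2,3)
2. t=1 → T at (6,10); v=(-2,-3)
3. t=3 → L at (0,1); v=(2,-3)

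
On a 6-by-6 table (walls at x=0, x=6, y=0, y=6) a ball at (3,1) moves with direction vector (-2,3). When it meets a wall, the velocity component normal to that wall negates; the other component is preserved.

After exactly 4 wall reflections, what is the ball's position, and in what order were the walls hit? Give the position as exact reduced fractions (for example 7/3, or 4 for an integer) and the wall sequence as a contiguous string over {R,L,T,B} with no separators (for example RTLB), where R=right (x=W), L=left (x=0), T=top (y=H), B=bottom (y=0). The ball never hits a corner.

Final position: (6,5/2)
Wall sequence: LTBR

1. t=3/2 → L at (0,11/2); v=(2,3)
2. t=1/6 → T at (1/3,6); v=(2,-3)
3. t=2 → B at (13/3,0); v=(2,3)
4. t=5/6 → R at (6,5/2); v=(-2,3)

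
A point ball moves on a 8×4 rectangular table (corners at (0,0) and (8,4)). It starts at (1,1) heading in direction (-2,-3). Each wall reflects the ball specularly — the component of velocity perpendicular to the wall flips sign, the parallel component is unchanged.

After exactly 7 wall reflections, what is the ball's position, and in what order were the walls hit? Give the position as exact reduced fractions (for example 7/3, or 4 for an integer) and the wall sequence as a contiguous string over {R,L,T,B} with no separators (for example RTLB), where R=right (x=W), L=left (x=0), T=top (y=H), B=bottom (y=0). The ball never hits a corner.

1. t=1/3 → B at (1/3,0); v=(-2,3)
2. t=1/6 → L at (0,1/2); v=(2,3)
3. t=7/6 → T at (7/3,4); v=(2,-3)
4. t=4/3 → B at (5,0); v=(2,3)
5. t=4/3 → T at (23/3,4); v=(2,-3)
6. t=1/6 → R at (8,7/2); v=(-2,-3)
7. t=7/6 → B at (17/3,0); v=(-2,3)

Final position: (17/3,0)
Wall sequence: BLTBTRB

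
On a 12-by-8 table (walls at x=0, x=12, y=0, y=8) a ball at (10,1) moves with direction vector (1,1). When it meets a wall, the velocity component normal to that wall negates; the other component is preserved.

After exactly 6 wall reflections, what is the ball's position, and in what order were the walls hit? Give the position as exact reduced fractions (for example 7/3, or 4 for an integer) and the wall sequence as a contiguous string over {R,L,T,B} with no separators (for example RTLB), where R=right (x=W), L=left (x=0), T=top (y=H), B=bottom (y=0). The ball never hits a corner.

1. t=2 → R at (12,3); v=(-1,1)
2. t=5 → T at (7,8); v=(-1,-1)
3. t=7 → L at (0,1); v=(1,-1)
4. t=1 → B at (1,0); v=(1,1)
5. t=8 → T at (9,8); v=(1,-1)
6. t=3 → R at (12,5); v=(-1,-1)

Final position: (12,5)
Wall sequence: RTLBTR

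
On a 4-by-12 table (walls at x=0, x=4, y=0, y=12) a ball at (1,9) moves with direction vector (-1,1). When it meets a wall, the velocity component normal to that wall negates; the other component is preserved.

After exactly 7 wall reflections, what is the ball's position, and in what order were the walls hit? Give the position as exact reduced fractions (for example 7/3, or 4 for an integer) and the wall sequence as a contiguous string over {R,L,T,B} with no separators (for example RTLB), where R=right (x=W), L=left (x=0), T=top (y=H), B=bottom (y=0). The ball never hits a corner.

1. t=1 → L at (0,10); v=(1,1)
2. t=2 → T at (2,12); v=(1,-1)
3. t=2 → R at (4,10); v=(-1,-1)
4. t=4 → L at (0,6); v=(1,-1)
5. t=4 → R at (4,2); v=(-1,-1)
6. t=2 → B at (2,0); v=(-1,1)
7. t=2 → L at (0,2); v=(1,1)

Final position: (0,2)
Wall sequence: LTRLRBL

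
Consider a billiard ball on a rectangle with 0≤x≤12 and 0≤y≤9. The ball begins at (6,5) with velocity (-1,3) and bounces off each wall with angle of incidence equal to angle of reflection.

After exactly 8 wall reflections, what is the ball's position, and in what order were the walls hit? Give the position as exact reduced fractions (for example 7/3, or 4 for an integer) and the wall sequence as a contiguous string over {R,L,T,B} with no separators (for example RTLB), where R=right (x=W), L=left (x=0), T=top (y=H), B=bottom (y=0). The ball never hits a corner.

1. t=4/3 → T at (14/3,9); v=(-1,-3)
2. t=3 → B at (5/3,0); v=(-1,3)
3. t=5/3 → L at (0,5); v=(1,3)
4. t=4/3 → T at (4/3,9); v=(1,-3)
5. t=3 → B at (13/3,0); v=(1,3)
6. t=3 → T at (22/3,9); v=(1,-3)
7. t=3 → B at (31/3,0); v=(1,3)
8. t=5/3 → R at (12,5); v=(-1,3)

Final position: (12,5)
Wall sequence: TBLTBTBR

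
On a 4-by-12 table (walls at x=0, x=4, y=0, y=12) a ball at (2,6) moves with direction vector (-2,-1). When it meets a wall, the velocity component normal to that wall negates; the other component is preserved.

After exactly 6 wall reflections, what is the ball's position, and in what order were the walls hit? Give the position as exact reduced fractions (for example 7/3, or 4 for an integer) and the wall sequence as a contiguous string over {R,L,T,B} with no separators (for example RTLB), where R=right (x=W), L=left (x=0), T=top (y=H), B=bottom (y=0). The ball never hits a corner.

Final position: (0,3)
Wall sequence: LRLBRL

1. t=1 → L at (0,5); v=(2,-1)
2. t=2 → R at (4,3); v=(-2,-1)
3. t=2 → L at (0,1); v=(2,-1)
4. t=1 → B at (2,0); v=(2,1)
5. t=1 → R at (4,1); v=(-2,1)
6. t=2 → L at (0,3); v=(2,1)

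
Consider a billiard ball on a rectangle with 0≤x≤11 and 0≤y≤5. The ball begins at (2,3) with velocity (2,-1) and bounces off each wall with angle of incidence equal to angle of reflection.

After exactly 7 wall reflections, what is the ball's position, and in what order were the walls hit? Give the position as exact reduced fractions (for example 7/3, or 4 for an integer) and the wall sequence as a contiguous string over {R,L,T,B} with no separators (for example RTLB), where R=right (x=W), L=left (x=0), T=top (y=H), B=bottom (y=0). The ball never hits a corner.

Final position: (6,5)
Wall sequence: BRTLBRT

1. t=3 → B at (8,0); v=(2,1)
2. t=3/2 → R at (11,3/2); v=(-2,1)
3. t=7/2 → T at (4,5); v=(-2,-1)
4. t=2 → L at (0,3); v=(2,-1)
5. t=3 → B at (6,0); v=(2,1)
6. t=5/2 → R at (11,5/2); v=(-2,1)
7. t=5/2 → T at (6,5); v=(-2,-1)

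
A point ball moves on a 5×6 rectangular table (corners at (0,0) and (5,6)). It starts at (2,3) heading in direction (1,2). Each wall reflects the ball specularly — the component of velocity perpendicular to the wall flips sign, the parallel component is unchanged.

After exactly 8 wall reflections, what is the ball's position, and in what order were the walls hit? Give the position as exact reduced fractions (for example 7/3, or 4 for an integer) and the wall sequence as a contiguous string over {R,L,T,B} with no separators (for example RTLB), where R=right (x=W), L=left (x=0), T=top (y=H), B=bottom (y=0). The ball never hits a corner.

Final position: (9/2,6)
Wall sequence: TRBTLBRT

1. t=3/2 → T at (7/2,6); v=(1,-2)
2. t=3/2 → R at (5,3); v=(-1,-2)
3. t=3/2 → B at (7/2,0); v=(-1,2)
4. t=3 → T at (1/2,6); v=(-1,-2)
5. t=1/2 → L at (0,5); v=(1,-2)
6. t=5/2 → B at (5/2,0); v=(1,2)
7. t=5/2 → R at (5,5); v=(-1,2)
8. t=1/2 → T at (9/2,6); v=(-1,-2)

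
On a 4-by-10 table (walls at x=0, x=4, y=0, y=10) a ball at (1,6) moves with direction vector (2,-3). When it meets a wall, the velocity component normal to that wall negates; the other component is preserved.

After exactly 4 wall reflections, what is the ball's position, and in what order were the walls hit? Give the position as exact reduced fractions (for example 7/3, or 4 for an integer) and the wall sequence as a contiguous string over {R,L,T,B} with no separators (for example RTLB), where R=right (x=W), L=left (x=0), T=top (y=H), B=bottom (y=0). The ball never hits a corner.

1. t=3/2 → R at (4,3/2); v=(-2,-3)
2. t=1/2 → B at (3,0); v=(-2,3)
3. t=3/2 → L at (0,9/2); v=(2,3)
4. t=11/6 → T at (11/3,10); v=(2,-3)

Final position: (11/3,10)
Wall sequence: RBLT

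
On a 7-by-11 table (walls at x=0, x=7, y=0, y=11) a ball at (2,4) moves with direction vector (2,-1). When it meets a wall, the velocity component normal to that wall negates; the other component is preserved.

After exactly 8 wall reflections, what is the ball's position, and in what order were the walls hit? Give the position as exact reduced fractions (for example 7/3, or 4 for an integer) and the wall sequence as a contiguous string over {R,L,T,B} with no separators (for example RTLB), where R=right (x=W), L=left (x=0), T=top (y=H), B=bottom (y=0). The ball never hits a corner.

Final position: (0,6)
Wall sequence: RBLRLTRL

1. t=5/2 → R at (7,3/2); v=(-2,-1)
2. t=3/2 → B at (4,0); v=(-2,1)
3. t=2 → L at (0,2); v=(2,1)
4. t=7/2 → R at (7,11/2); v=(-2,1)
5. t=7/2 → L at (0,9); v=(2,1)
6. t=2 → T at (4,11); v=(2,-1)
7. t=3/2 → R at (7,19/2); v=(-2,-1)
8. t=7/2 → L at (0,6); v=(2,-1)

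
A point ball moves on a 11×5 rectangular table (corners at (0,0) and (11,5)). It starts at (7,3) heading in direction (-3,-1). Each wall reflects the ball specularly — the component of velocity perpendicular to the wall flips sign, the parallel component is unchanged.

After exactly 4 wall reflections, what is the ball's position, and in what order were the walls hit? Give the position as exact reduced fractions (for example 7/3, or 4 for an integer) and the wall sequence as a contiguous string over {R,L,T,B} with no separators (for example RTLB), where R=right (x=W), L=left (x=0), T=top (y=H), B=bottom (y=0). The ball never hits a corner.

1. t=7/3 → L at (0,2/3); v=(3,-1)
2. t=2/3 → B at (2,0); v=(3,1)
3. t=3 → R at (11,3); v=(-3,1)
4. t=2 → T at (5,5); v=(-3,-1)

Final position: (5,5)
Wall sequence: LBRT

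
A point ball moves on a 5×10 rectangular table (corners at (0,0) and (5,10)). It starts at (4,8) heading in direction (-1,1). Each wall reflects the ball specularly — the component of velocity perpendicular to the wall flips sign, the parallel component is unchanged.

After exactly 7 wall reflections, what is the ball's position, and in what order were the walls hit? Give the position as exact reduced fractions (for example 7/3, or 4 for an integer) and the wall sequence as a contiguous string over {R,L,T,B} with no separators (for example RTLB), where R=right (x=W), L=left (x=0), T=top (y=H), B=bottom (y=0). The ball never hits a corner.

Final position: (2,10)
Wall sequence: TLRBLRT

1. t=2 → T at (2,10); v=(-1,-1)
2. t=2 → L at (0,8); v=(1,-1)
3. t=5 → R at (5,3); v=(-1,-1)
4. t=3 → B at (2,0); v=(-1,1)
5. t=2 → L at (0,2); v=(1,1)
6. t=5 → R at (5,7); v=(-1,1)
7. t=3 → T at (2,10); v=(-1,-1)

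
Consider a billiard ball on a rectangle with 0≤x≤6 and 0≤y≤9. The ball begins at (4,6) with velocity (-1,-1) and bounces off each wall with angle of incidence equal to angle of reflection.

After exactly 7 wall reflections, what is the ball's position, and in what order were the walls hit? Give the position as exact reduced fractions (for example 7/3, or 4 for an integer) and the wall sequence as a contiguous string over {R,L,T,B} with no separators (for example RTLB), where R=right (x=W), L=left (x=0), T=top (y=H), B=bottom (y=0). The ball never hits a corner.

Final position: (4,0)
Wall sequence: LBRTLRB

1. t=4 → L at (0,2); v=(1,-1)
2. t=2 → B at (2,0); v=(1,1)
3. t=4 → R at (6,4); v=(-1,1)
4. t=5 → T at (1,9); v=(-1,-1)
5. t=1 → L at (0,8); v=(1,-1)
6. t=6 → R at (6,2); v=(-1,-1)
7. t=2 → B at (4,0); v=(-1,1)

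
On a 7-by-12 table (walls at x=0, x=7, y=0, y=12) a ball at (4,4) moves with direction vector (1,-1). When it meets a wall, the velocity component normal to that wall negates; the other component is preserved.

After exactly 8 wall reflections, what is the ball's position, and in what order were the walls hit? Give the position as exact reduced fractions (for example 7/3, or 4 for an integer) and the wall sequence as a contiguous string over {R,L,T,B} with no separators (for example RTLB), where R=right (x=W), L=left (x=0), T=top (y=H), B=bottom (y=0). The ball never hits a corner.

1. t=3 → R at (7,1); v=(-1,-1)
2. t=1 → B at (6,0); v=(-1,1)
3. t=6 → L at (0,6); v=(1,1)
4. t=6 → T at (6,12); v=(1,-1)
5. t=1 → R at (7,11); v=(-1,-1)
6. t=7 → L at (0,4); v=(1,-1)
7. t=4 → B at (4,0); v=(1,1)
8. t=3 → R at (7,3); v=(-1,1)

Final position: (7,3)
Wall sequence: RBLTRLBR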